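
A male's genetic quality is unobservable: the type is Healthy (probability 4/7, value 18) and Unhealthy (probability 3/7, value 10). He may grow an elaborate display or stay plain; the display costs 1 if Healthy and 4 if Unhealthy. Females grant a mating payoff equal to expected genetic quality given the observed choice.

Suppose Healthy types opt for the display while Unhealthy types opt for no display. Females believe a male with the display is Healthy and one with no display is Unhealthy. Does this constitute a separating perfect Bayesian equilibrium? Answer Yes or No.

No

Under these beliefs, the display earns mating payoff 18 and no display earns mating payoff 10.
Healthy: the display nets 18 − 1 = 17; no display nets 10. Healthy prefers the display.
Unhealthy: the display nets 18 − 4 = 14; no display nets 10. Unhealthy would deviate to the display.
Unhealthy has a profitable deviation, so the profile is not an equilibrium.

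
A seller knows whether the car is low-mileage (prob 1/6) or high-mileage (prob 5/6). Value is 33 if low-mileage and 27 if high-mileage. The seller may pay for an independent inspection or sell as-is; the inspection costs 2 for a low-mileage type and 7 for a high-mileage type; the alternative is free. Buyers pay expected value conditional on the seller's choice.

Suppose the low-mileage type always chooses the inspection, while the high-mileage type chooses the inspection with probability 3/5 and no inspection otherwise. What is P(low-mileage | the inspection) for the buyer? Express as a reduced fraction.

1/4

P(the inspection) = (1/6)·1 + (5/6)·(3/5) = 2/3.
By Bayes' rule, P(low-mileage | the inspection) = (1/6) / (2/3) = 1/4.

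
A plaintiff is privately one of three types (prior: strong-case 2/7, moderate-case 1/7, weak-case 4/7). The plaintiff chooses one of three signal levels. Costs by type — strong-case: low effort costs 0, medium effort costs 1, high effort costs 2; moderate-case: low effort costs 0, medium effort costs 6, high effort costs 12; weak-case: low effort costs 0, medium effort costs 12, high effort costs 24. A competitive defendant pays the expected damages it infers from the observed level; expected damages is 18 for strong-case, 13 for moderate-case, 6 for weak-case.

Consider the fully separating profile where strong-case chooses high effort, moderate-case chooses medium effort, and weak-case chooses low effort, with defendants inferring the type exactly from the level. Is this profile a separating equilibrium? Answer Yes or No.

Yes

Separating settlements: high effort → 18, medium effort → 13, low effort → 6.
strong-case (assigned high effort): low effort: 6 − 0 = 6; medium effort: 13 − 1 = 12; high effort: 18 − 2 = 16. strong-case stays.
moderate-case (assigned medium effort): low effort: 6 − 0 = 6; medium effort: 13 − 6 = 7; high effort: 18 − 12 = 6. moderate-case stays.
weak-case (assigned low effort): low effort: 6 − 0 = 6; medium effort: 13 − 12 = 1; high effort: 18 − 24 = -6. weak-case stays.
Every type prefers its assigned level; separation holds.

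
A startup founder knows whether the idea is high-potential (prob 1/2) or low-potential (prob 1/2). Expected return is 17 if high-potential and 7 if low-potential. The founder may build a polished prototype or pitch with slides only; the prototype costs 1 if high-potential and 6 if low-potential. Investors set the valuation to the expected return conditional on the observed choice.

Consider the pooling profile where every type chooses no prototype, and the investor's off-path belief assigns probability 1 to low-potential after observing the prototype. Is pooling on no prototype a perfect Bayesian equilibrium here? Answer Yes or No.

On path, the investor holds the prior and pays 1/2·17 + 1/2·7 = 12. Off path (the prototype), believing low-potential, it pays 7.
high-potential: no prototype nets 12; the prototype nets 7 − 1 = 6. high-potential stays.
low-potential: no prototype nets 12; the prototype nets 7 − 6 = 1. low-potential stays.
No type deviates, so pooling is sustained.

Yes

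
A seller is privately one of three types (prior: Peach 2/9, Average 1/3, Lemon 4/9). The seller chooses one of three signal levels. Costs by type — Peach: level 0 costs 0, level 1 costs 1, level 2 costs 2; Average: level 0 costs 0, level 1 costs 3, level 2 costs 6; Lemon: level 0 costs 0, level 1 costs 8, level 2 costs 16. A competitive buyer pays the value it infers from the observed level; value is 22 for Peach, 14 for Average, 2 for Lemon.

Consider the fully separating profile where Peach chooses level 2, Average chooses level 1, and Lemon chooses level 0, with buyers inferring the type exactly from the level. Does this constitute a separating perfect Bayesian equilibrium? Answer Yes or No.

Separating prices: level 2 → 22, level 1 → 14, level 0 → 2.
Peach (assigned level 2): level 0: 2 − 0 = 2; level 1: 14 − 1 = 13; level 2: 22 − 2 = 20. Peach stays.
Average (assigned level 1): level 0: 2 − 0 = 2; level 1: 14 − 3 = 11; level 2: 22 − 6 = 16. Average prefers level 2.
Lemon (assigned level 0): level 0: 2 − 0 = 2; level 1: 14 − 8 = 6; level 2: 22 − 16 = 6. Lemon prefers level 1.
At least one type deviates; the separating profile fails.

No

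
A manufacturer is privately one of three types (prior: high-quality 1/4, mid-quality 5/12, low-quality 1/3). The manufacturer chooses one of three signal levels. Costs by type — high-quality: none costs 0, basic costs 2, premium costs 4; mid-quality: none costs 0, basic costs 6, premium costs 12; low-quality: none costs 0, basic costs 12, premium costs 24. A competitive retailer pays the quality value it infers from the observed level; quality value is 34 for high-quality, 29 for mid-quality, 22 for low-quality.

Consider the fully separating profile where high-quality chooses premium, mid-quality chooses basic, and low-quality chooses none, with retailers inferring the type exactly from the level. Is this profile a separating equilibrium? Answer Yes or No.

Separating prices: premium → 34, basic → 29, none → 22.
high-quality (assigned premium): none: 22 − 0 = 22; basic: 29 − 2 = 27; premium: 34 − 4 = 30. high-quality stays.
mid-quality (assigned basic): none: 22 − 0 = 22; basic: 29 − 6 = 23; premium: 34 − 12 = 22. mid-quality stays.
low-quality (assigned none): none: 22 − 0 = 22; basic: 29 − 12 = 17; premium: 34 − 24 = 10. low-quality stays.
Every type prefers its assigned level; separation holds.

Yes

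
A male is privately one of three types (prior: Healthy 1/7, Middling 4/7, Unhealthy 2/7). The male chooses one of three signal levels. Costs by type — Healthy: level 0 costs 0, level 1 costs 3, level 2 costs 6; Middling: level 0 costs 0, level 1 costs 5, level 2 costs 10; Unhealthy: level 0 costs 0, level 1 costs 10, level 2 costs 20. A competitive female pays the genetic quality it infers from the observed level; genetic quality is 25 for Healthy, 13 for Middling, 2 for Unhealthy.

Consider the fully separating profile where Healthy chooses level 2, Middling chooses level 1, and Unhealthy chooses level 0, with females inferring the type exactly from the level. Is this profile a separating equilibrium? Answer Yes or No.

Separating mating payoffs: level 2 → 25, level 1 → 13, level 0 → 2.
Healthy (assigned level 2): level 0: 2 − 0 = 2; level 1: 13 − 3 = 10; level 2: 25 − 6 = 19. Healthy stays.
Middling (assigned level 1): level 0: 2 − 0 = 2; level 1: 13 − 5 = 8; level 2: 25 − 10 = 15. Middling prefers level 2.
Unhealthy (assigned level 0): level 0: 2 − 0 = 2; level 1: 13 − 10 = 3; level 2: 25 − 20 = 5. Unhealthy prefers level 2.
At least one type deviates; the separating profile fails.

No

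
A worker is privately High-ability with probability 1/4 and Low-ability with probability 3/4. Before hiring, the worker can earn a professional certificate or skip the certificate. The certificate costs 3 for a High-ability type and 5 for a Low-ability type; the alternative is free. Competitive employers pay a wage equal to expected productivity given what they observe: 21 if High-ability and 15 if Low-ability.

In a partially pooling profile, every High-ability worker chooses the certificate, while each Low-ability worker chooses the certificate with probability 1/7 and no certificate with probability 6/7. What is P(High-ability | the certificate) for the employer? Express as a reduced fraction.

P(the certificate) = (1/4)·1 + (3/4)·(1/7) = 5/14.
By Bayes' rule, P(High-ability | the certificate) = (1/4) / (5/14) = 7/10.

7/10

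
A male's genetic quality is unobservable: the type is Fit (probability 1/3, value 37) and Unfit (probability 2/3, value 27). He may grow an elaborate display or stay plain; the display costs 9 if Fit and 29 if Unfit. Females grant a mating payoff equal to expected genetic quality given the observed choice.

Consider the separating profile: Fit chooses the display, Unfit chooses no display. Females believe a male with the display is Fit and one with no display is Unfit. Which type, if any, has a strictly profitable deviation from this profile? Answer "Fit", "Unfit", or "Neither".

The display pays 37; no display pays 27.
Fit: assigned the display, nets 37 − 9 = 28; deviating to no display nets 27.
Unfit: assigned no display, nets 27; deviating to the display nets 37 − 29 = 8.
Both types strictly prefer their assigned action; no profitable deviation.

Neither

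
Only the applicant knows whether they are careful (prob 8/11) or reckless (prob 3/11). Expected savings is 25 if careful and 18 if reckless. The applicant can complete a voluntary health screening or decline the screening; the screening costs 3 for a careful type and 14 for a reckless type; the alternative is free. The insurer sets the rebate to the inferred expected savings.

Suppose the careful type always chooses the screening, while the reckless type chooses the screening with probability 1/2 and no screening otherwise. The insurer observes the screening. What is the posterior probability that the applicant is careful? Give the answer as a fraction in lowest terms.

16/19

P(the screening) = (8/11)·1 + (3/11)·(1/2) = 19/22.
By Bayes' rule, P(careful | the screening) = (8/11) / (19/22) = 16/19.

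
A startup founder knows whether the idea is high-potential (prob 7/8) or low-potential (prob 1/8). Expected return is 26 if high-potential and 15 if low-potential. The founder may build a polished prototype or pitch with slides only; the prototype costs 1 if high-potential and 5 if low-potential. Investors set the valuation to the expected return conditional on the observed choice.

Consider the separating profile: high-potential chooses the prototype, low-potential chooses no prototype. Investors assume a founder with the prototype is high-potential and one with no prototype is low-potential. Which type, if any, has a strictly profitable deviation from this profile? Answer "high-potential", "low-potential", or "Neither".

The prototype pays 26; no prototype pays 15.
high-potential: assigned the prototype, nets 26 − 1 = 25; deviating to no prototype nets 15.
low-potential: assigned no prototype, nets 15; deviating to the prototype nets 26 − 5 = 21.
The low-potential type gains 6 by deviating.

low-potential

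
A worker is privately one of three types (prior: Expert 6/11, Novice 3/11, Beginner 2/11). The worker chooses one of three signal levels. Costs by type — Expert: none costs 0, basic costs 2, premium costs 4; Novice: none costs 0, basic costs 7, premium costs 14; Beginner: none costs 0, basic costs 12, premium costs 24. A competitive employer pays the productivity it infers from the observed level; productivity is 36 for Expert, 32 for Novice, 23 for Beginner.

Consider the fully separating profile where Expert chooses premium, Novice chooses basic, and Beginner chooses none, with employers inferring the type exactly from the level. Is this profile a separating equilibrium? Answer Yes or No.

Yes

Separating wages: premium → 36, basic → 32, none → 23.
Expert (assigned premium): none: 23 − 0 = 23; basic: 32 − 2 = 30; premium: 36 − 4 = 32. Expert stays.
Novice (assigned basic): none: 23 − 0 = 23; basic: 32 − 7 = 25; premium: 36 − 14 = 22. Novice stays.
Beginner (assigned none): none: 23 − 0 = 23; basic: 32 − 12 = 20; premium: 36 − 24 = 12. Beginner stays.
Every type prefers its assigned level; separation holds.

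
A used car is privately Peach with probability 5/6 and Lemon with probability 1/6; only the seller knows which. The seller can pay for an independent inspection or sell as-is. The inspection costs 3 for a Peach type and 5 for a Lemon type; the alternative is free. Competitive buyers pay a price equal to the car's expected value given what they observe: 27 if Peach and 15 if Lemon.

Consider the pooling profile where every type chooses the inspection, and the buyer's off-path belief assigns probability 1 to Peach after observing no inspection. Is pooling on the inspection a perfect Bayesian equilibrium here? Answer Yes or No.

On path, the buyer holds the prior and pays 5/6·27 + 1/6·15 = 25. Off path (no inspection), believing Peach, it pays 27.
Peach: the inspection nets 25 − 3 = 22; no inspection nets 27. Peach would deviate.
Lemon: the inspection nets 25 − 5 = 20; no inspection nets 27. Lemon would deviate.
A type deviates, so pooling fails.

No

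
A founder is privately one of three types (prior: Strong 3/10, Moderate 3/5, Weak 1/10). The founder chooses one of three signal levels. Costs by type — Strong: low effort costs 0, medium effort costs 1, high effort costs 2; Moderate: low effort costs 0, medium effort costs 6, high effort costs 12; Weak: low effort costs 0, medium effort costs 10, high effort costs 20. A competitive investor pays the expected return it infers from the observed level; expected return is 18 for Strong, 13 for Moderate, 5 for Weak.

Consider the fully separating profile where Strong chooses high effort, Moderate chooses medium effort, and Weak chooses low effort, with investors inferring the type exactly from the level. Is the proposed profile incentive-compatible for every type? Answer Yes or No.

Separating valuations: high effort → 18, medium effort → 13, low effort → 5.
Strong (assigned high effort): low effort: 5 − 0 = 5; medium effort: 13 − 1 = 12; high effort: 18 − 2 = 16. Strong stays.
Moderate (assigned medium effort): low effort: 5 − 0 = 5; medium effort: 13 − 6 = 7; high effort: 18 − 12 = 6. Moderate stays.
Weak (assigned low effort): low effort: 5 − 0 = 5; medium effort: 13 − 10 = 3; high effort: 18 − 20 = -2. Weak stays.
Every type prefers its assigned level; separation holds.

Yes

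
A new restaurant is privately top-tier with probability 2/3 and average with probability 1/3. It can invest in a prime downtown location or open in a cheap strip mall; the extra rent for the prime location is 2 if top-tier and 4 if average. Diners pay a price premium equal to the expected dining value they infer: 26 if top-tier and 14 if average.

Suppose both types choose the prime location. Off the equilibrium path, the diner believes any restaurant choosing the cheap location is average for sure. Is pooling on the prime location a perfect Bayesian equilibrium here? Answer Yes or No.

On path, the diner holds the prior and pays 2/3·26 + 1/3·14 = 22. Off path (the cheap location), believing average, it pays 14.
top-tier: the prime location nets 22 − 2 = 20; the cheap location nets 14. top-tier stays.
average: the prime location nets 22 − 4 = 18; the cheap location nets 14. average stays.
No type deviates, so pooling is sustained.

Yes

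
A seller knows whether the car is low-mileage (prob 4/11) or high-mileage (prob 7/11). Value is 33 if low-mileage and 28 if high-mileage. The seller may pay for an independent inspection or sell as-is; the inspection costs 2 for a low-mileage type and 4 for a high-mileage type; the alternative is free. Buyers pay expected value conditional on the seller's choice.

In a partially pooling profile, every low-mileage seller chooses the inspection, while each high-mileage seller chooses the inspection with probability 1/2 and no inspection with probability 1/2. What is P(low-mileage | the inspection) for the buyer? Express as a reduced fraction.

8/15

P(the inspection) = (4/11)·1 + (7/11)·(1/2) = 15/22.
By Bayes' rule, P(low-mileage | the inspection) = (4/11) / (15/22) = 8/15.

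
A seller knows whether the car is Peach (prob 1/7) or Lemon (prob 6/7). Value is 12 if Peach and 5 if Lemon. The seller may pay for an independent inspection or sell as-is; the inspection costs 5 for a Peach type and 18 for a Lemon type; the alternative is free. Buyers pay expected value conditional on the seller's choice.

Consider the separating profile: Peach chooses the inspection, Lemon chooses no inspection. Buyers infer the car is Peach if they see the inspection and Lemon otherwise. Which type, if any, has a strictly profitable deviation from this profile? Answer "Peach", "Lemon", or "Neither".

Neither

The inspection pays 12; no inspection pays 5.
Peach: assigned the inspection, nets 12 − 5 = 7; deviating to no inspection nets 5.
Lemon: assigned no inspection, nets 5; deviating to the inspection nets 12 − 18 = -6.
Both types strictly prefer their assigned action; no profitable deviation.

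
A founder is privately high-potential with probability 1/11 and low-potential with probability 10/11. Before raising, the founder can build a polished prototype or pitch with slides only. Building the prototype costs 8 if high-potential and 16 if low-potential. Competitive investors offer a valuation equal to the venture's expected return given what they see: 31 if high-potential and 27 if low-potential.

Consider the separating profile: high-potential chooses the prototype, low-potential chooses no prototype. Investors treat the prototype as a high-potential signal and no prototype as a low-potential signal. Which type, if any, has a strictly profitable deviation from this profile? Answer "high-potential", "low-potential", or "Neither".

The prototype pays 31; no prototype pays 27.
high-potential: assigned the prototype, nets 31 − 8 = 23; deviating to no prototype nets 27.
low-potential: assigned no prototype, nets 27; deviating to the prototype nets 31 − 16 = 15.
The high-potential type gains 4 by deviating.

high-potential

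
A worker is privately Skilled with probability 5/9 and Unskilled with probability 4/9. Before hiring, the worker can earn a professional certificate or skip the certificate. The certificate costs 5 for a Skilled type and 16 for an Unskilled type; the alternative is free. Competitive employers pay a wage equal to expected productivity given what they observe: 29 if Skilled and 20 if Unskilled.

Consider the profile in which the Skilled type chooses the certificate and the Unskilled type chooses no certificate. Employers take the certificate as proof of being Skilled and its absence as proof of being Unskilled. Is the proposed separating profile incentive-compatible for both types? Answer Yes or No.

Under these beliefs, the certificate earns wage 29 and no certificate earns wage 20.
Skilled: the certificate nets 29 − 5 = 24; no certificate nets 20. Skilled prefers the certificate.
Unskilled: the certificate nets 29 − 16 = 13; no certificate nets 20. Unskilled prefers no certificate.
Neither type deviates, so the separating profile is an equilibrium.

Yes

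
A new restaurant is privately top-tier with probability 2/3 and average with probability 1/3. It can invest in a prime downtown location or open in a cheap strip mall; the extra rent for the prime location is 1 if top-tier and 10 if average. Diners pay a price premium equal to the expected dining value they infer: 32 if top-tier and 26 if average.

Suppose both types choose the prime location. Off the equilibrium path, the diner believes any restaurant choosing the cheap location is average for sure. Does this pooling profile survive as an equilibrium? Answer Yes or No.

No

On path, the diner holds the prior and pays 2/3·32 + 1/3·26 = 30. Off path (the cheap location), believing average, it pays 26.
top-tier: the prime location nets 30 − 1 = 29; the cheap location nets 26. top-tier stays.
average: the prime location nets 30 − 10 = 20; the cheap location nets 26. average would deviate.
A type deviates, so pooling fails.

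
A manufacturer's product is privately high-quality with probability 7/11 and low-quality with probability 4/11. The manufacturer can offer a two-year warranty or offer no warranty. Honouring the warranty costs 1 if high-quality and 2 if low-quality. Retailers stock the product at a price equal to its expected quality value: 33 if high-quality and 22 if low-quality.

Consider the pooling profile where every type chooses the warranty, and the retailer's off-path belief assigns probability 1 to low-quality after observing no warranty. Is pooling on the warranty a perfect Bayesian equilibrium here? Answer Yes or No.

On path, the retailer holds the prior and pays 7/11·33 + 4/11·22 = 29. Off path (no warranty), believing low-quality, it pays 22.
high-quality: the warranty nets 29 − 1 = 28; no warranty nets 22. high-quality stays.
low-quality: the warranty nets 29 − 2 = 27; no warranty nets 22. low-quality stays.
No type deviates, so pooling is sustained.

Yes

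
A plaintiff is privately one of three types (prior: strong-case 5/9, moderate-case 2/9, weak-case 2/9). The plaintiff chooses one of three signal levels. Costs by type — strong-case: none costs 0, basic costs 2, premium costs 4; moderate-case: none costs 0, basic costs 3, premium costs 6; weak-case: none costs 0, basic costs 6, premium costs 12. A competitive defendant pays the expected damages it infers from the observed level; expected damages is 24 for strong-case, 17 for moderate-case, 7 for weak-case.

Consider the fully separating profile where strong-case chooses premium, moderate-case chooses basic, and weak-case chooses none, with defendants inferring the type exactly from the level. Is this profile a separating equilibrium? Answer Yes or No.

No

Separating settlements: premium → 24, basic → 17, none → 7.
strong-case (assigned premium): none: 7 − 0 = 7; basic: 17 − 2 = 15; premium: 24 − 4 = 20. strong-case stays.
moderate-case (assigned basic): none: 7 − 0 = 7; basic: 17 − 3 = 14; premium: 24 − 6 = 18. moderate-case prefers premium.
weak-case (assigned none): none: 7 − 0 = 7; basic: 17 − 6 = 11; premium: 24 − 12 = 12. weak-case prefers premium.
At least one type deviates; the separating profile fails.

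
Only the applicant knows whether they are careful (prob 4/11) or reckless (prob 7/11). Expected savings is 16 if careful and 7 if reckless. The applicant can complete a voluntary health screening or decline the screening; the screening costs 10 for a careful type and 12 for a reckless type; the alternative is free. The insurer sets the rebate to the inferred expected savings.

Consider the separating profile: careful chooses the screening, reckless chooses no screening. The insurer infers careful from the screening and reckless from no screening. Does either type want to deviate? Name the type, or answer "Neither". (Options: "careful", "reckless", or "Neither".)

careful

The screening pays 16; no screening pays 7.
careful: assigned the screening, nets 16 − 10 = 6; deviating to no screening nets 7.
reckless: assigned no screening, nets 7; deviating to the screening nets 16 − 12 = 4.
The careful type gains 1 by deviating.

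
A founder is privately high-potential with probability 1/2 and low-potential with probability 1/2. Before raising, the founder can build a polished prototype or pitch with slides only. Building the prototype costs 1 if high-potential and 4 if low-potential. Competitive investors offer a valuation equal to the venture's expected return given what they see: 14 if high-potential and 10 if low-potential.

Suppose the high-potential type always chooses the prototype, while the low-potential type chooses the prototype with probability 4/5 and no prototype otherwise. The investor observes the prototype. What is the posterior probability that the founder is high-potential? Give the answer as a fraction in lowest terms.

P(the prototype) = (1/2)·1 + (1/2)·(4/5) = 9/10.
By Bayes' rule, P(high-potential | the prototype) = (1/2) / (9/10) = 5/9.

5/9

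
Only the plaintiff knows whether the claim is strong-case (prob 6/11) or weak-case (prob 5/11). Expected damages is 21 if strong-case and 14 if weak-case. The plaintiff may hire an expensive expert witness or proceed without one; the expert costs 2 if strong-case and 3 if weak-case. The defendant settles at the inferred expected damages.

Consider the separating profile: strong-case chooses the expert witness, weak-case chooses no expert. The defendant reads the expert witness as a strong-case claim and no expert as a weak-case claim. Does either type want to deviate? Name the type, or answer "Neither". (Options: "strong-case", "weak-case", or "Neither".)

The expert witness pays 21; no expert pays 14.
strong-case: assigned the expert witness, nets 21 − 2 = 19; deviating to no expert nets 14.
weak-case: assigned no expert, nets 14; deviating to the expert witness nets 21 − 3 = 18.
The weak-case type gains 4 by deviating.

weak-case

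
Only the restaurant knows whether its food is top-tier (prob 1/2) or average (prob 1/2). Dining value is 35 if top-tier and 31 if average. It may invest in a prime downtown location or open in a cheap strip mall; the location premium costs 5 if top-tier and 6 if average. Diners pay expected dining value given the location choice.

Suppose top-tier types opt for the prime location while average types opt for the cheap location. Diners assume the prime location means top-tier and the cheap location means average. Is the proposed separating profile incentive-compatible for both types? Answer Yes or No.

Under these beliefs, the prime location earns price premium 35 and the cheap location earns price premium 31.
top-tier: the prime location nets 35 − 5 = 30; the cheap location nets 31. top-tier would deviate to the cheap location.
average: the prime location nets 35 − 6 = 29; the cheap location nets 31. average prefers the cheap location.
top-tier has a profitable deviation, so the profile is not an equilibrium.

No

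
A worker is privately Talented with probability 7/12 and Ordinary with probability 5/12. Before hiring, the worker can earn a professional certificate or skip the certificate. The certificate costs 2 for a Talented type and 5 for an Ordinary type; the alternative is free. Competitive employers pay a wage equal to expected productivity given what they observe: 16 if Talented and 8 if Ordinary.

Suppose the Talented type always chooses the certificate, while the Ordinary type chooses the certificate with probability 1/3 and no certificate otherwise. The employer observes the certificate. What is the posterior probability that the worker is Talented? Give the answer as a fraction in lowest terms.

21/26

P(the certificate) = (7/12)·1 + (5/12)·(1/3) = 13/18.
By Bayes' rule, P(Talented | the certificate) = (7/12) / (13/18) = 21/26.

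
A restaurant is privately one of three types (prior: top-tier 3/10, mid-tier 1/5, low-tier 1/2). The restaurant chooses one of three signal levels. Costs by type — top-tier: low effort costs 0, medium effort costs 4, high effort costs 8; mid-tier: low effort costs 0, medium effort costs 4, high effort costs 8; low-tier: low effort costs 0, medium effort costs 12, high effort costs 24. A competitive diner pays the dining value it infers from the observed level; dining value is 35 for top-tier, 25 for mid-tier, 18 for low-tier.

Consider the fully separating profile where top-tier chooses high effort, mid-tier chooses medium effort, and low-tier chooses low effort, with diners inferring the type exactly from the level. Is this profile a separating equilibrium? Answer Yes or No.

Separating price premiums: high effort → 35, medium effort → 25, low effort → 18.
top-tier (assigned high effort): low effort: 18 − 0 = 18; medium effort: 25 − 4 = 21; high effort: 35 − 8 = 27. top-tier stays.
mid-tier (assigned medium effort): low effort: 18 − 0 = 18; medium effort: 25 − 4 = 21; high effort: 35 − 8 = 27. mid-tier prefers high effort.
low-tier (assigned low effort): low effort: 18 − 0 = 18; medium effort: 25 − 12 = 13; high effort: 35 − 24 = 11. low-tier stays.
At least one type deviates; the separating profile fails.

No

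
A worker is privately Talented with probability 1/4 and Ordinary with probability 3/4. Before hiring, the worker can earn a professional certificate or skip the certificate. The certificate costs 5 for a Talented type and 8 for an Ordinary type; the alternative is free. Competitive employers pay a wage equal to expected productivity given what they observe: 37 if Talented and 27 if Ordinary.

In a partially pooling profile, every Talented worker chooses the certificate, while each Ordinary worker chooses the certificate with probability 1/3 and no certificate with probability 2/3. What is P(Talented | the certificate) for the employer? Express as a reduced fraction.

P(the certificate) = (1/4)·1 + (3/4)·(1/3) = 1/2.
By Bayes' rule, P(Talented | the certificate) = (1/4) / (1/2) = 1/2.

1/2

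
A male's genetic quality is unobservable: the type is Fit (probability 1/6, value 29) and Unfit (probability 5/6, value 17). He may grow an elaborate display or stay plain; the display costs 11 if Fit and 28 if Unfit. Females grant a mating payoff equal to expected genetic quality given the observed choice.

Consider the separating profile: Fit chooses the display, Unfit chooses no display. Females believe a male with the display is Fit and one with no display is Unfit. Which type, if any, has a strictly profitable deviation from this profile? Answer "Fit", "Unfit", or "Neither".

The display pays 29; no display pays 17.
Fit: assigned the display, nets 29 − 11 = 18; deviating to no display nets 17.
Unfit: assigned no display, nets 17; deviating to the display nets 29 − 28 = 1.
Both types strictly prefer their assigned action; no profitable deviation.

Neither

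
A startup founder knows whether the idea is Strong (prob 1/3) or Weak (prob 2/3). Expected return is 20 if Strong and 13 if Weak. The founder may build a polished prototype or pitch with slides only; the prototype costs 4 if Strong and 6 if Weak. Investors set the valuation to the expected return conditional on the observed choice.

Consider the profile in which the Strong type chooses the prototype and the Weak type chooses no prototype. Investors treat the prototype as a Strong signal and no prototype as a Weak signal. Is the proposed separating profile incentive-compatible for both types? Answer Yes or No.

No

Under these beliefs, the prototype earns valuation 20 and no prototype earns valuation 13.
Strong: the prototype nets 20 − 4 = 16; no prototype nets 13. Strong prefers the prototype.
Weak: the prototype nets 20 − 6 = 14; no prototype nets 13. Weak would deviate to the prototype.
Weak has a profitable deviation, so the profile is not an equilibrium.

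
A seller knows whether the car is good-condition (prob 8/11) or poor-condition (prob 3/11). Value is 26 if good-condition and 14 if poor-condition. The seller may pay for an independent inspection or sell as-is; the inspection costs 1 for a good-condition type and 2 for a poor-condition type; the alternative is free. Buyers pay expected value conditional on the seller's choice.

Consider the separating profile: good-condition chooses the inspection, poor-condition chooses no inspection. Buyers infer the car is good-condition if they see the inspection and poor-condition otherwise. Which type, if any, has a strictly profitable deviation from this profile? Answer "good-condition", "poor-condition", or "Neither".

The inspection pays 26; no inspection pays 14.
good-condition: assigned the inspection, nets 26 − 1 = 25; deviating to no inspection nets 14.
poor-condition: assigned no inspection, nets 14; deviating to the inspection nets 26 − 2 = 24.
The poor-condition type gains 10 by deviating.

poor-condition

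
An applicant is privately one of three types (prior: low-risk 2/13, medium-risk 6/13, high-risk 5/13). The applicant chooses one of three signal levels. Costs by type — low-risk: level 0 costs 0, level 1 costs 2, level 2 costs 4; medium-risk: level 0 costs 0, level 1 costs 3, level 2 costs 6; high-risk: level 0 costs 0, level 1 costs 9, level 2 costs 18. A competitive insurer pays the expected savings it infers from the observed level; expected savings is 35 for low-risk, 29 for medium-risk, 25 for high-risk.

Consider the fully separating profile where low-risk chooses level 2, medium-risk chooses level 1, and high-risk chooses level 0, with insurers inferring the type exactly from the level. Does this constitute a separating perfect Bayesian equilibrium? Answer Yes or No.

No

Separating rebates: level 2 → 35, level 1 → 29, level 0 → 25.
low-risk (assigned level 2): level 0: 25 − 0 = 25; level 1: 29 − 2 = 27; level 2: 35 − 4 = 31. low-risk stays.
medium-risk (assigned level 1): level 0: 25 − 0 = 25; level 1: 29 − 3 = 26; level 2: 35 − 6 = 29. medium-risk prefers level 2.
high-risk (assigned level 0): level 0: 25 − 0 = 25; level 1: 29 − 9 = 20; level 2: 35 − 18 = 17. high-risk stays.
At least one type deviates; the separating profile fails.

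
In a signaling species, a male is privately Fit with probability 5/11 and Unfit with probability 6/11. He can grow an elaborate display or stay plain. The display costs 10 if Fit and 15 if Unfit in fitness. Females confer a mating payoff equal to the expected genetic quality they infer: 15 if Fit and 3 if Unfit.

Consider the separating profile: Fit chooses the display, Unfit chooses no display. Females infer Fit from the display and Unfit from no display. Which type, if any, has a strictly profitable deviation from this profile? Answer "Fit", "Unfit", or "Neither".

Neither

The display pays 15; no display pays 3.
Fit: assigned the display, nets 15 − 10 = 5; deviating to no display nets 3.
Unfit: assigned no display, nets 3; deviating to the display nets 15 − 15 = 0.
Both types strictly prefer their assigned action; no profitable deviation.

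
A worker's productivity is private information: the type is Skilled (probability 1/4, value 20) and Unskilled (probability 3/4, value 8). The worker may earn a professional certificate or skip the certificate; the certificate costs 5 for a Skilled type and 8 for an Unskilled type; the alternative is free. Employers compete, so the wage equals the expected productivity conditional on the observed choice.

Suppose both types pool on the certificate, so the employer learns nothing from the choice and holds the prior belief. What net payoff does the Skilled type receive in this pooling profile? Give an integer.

Pooled wage = 1/4·20 + 3/4·8 = 11.
Skilled pays cost 5 for the certificate, so net payoff = 11 − 5 = 6.

6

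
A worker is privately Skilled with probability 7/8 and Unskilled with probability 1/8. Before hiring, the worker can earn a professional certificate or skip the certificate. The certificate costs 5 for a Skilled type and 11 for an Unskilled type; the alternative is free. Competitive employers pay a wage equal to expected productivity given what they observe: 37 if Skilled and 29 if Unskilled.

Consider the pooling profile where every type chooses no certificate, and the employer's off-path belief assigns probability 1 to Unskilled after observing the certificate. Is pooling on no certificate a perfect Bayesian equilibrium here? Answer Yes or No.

On path, the employer holds the prior and pays 7/8·37 + 1/8·29 = 36. Off path (the certificate), believing Unskilled, it pays 29.
Skilled: no certificate nets 36; the certificate nets 29 − 5 = 24. Skilled stays.
Unskilled: no certificate nets 36; the certificate nets 29 − 11 = 18. Unskilled stays.
No type deviates, so pooling is sustained.

Yes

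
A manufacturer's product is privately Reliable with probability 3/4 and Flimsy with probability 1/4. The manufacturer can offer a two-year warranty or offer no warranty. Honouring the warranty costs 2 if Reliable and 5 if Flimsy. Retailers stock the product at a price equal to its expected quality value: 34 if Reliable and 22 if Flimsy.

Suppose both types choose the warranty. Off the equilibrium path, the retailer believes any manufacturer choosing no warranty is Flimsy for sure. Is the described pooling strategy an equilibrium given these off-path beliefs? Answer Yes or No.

Yes

On path, the retailer holds the prior and pays 3/4·34 + 1/4·22 = 31. Off path (no warranty), believing Flimsy, it pays 22.
Reliable: the warranty nets 31 − 2 = 29; no warranty nets 22. Reliable stays.
Flimsy: the warranty nets 31 − 5 = 26; no warranty nets 22. Flimsy stays.
No type deviates, so pooling is sustained.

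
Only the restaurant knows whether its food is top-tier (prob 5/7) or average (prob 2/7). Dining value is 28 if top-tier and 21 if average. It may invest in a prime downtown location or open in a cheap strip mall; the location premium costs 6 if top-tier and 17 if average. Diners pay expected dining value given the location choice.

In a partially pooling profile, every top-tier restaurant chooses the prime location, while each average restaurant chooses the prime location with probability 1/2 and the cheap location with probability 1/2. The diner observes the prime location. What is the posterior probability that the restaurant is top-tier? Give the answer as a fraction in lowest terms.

5/6

P(the prime location) = (5/7)·1 + (2/7)·(1/2) = 6/7.
By Bayes' rule, P(top-tier | the prime location) = (5/7) / (6/7) = 5/6.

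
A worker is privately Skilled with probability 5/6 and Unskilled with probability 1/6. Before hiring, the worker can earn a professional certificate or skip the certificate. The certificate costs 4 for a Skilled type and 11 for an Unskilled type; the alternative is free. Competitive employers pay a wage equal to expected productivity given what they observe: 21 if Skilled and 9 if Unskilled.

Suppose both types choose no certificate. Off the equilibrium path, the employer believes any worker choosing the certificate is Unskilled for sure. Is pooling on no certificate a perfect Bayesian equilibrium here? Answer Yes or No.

Yes

On path, the employer holds the prior and pays 5/6·21 + 1/6·9 = 19. Off path (the certificate), believing Unskilled, it pays 9.
Skilled: no certificate nets 19; the certificate nets 9 − 4 = 5. Skilled stays.
Unskilled: no certificate nets 19; the certificate nets 9 − 11 = -2. Unskilled stays.
No type deviates, so pooling is sustained.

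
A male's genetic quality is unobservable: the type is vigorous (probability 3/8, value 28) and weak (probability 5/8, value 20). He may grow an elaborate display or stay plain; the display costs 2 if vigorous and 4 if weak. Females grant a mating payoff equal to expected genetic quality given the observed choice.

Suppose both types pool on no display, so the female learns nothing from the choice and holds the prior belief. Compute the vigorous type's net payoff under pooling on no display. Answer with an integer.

23

Pooled mating payoff = 3/8·28 + 5/8·20 = 23.
vigorous pays no cost for no display, so net payoff = 23.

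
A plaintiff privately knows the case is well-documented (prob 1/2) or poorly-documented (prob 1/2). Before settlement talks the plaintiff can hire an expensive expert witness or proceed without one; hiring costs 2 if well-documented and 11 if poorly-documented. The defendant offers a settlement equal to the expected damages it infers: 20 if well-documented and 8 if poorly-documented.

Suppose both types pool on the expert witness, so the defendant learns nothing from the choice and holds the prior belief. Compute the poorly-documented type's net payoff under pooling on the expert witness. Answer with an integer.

Pooled settlement = 1/2·20 + 1/2·8 = 14.
poorly-documented pays cost 11 for the expert witness, so net payoff = 14 − 11 = 3.

3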